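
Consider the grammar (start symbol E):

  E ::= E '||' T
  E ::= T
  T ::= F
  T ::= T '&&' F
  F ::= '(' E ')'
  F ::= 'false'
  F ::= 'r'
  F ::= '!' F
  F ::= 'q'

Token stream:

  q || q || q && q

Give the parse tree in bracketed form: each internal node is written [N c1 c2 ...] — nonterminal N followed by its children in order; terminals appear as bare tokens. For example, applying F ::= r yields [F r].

E
E || T
E || T || T
T || T || T
F || T || T
q || T || T
q || F || T
q || q || T
q || q || T && F
q || q || F && F
q || q || q && F
q || q || q && q

[E [E [E [T [F q]]] || [T [F q]]] || [T [T [F q]] && [F q]]]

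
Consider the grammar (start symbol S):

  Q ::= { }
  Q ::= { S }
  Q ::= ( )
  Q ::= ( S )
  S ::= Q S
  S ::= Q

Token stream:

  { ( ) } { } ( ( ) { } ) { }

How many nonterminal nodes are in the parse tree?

14

[S [Q { [S [Q ( )]] }] [S [Q { }] [S [Q ( [S [Q ( )] [S [Q { }]]] )] [S [Q { }]]]]]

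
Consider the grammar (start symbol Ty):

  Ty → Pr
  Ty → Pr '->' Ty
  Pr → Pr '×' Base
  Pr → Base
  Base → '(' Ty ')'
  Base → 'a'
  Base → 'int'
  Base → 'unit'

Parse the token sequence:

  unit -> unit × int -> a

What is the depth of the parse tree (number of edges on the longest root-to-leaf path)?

5

[Ty [Pr [Base unit]] -> [Ty [Pr [Pr [Base unit]] × [Base int]] -> [Ty [Pr [Base a]]]]]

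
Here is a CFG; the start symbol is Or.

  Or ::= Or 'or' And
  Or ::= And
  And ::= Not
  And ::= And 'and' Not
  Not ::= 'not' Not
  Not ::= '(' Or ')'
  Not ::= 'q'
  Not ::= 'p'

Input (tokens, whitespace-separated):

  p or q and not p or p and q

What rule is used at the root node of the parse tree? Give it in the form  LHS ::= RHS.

Or ::= Or 'or' And

[Or [Or [Or [And [Not p]]] or [And [And [Not q]] and [Not not [Not p]]]] or [And [And [Not p]] and [Not q]]]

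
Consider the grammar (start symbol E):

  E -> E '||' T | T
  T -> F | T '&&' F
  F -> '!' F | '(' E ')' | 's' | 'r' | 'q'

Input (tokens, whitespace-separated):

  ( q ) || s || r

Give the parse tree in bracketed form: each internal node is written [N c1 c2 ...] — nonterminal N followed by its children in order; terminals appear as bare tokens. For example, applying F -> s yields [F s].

E
E || T
E || T || T
T || T || T
F || T || T
( E ) || T || T
( T ) || T || T
( F ) || T || T
( q ) || T || T
( q ) || F || T
( q ) || s || T
( q ) || s || F
( q ) || s || r

[E [E [E [T [F ( [E [T [F q]]] )]]] || [T [F s]]] || [T [F r]]]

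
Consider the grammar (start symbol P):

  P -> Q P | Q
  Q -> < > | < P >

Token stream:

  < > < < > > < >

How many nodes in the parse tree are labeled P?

[P [Q < >] [P [Q < [P [Q < >]] >] [P [Q < >]]]]

4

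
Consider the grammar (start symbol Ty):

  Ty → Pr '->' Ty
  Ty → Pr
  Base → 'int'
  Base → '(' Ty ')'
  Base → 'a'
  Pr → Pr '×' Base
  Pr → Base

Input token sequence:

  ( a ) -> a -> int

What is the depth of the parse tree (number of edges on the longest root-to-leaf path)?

6

[Ty [Pr [Base ( [Ty [Pr [Base a]]] )]] -> [Ty [Pr [Base a]] -> [Ty [Pr [Base int]]]]]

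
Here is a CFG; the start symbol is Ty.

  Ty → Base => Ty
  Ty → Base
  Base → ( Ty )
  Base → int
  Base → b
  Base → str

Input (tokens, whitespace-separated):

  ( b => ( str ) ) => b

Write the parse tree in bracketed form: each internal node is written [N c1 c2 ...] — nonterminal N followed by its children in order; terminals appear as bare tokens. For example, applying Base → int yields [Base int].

[Ty [Base ( [Ty [Base b] => [Ty [Base ( [Ty [Base str]] )]]] )] => [Ty [Base b]]]

Ty
Base => Ty
( Ty ) => Ty
( Base => Ty ) => Ty
( b => Ty ) => Ty
( b => Base ) => Ty
( b => ( Ty ) ) => Ty
( b => ( Base ) ) => Ty
( b => ( str ) ) => Ty
( b => ( str ) ) => Base
( b => ( str ) ) => b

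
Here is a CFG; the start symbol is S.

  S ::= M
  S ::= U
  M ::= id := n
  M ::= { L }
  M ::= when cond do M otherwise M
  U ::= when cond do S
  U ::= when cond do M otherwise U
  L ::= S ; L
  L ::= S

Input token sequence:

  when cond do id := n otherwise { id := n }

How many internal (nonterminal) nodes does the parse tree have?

7

[S [M when cond do [M id := n] otherwise [M { [L [S [M id := n]]] }]]]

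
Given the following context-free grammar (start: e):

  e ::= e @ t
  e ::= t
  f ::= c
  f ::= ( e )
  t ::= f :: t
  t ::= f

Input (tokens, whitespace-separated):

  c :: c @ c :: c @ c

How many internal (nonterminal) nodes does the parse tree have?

13

[e [e [e [t [f c] :: [t [f c]]]] @ [t [f c] :: [t [f c]]]] @ [t [f c]]]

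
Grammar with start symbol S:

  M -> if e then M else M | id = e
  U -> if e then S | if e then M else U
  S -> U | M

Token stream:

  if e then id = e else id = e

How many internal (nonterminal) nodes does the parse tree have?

[S [M if e then [M id = e] else [M id = e]]]

4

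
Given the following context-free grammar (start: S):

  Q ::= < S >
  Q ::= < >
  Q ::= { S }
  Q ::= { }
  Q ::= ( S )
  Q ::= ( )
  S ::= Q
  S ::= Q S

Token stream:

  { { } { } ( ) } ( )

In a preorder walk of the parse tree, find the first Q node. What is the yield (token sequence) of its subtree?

[S [Q { [S [Q { }] [S [Q { }] [S [Q ( )]]]] }] [S [Q ( )]]]

{ { } { } ( ) }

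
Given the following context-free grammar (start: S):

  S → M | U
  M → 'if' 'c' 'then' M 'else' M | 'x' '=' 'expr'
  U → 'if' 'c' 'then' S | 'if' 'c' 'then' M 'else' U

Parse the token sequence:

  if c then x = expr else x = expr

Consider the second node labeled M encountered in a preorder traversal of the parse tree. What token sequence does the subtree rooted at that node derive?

[S [M if c then [M x = expr] else [M x = expr]]]

x = expr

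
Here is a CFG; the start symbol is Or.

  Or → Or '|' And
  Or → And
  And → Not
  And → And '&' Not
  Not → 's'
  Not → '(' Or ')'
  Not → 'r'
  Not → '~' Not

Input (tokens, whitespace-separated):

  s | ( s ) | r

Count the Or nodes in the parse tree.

4

[Or [Or [Or [And [Not s]]] | [And [Not ( [Or [And [Not s]]] )]]] | [And [Not r]]]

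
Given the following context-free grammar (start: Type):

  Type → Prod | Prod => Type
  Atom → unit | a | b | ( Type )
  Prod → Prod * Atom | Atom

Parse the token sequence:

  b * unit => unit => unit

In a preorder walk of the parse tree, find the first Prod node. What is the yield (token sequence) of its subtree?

[Type [Prod [Prod [Atom b]] * [Atom unit]] => [Type [Prod [Atom unit]] => [Type [Prod [Atom unit]]]]]

b * unit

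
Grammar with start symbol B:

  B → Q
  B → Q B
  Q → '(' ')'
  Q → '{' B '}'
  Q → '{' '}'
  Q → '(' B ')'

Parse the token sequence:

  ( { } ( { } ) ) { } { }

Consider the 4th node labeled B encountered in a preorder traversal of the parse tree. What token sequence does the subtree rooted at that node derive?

{ }

[B [Q ( [B [Q { }] [B [Q ( [B [Q { }]] )]]] )] [B [Q { }] [B [Q { }]]]]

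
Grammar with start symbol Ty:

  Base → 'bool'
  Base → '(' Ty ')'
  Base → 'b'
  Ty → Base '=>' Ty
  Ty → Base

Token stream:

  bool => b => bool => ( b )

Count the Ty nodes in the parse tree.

5

[Ty [Base bool] => [Ty [Base b] => [Ty [Base bool] => [Ty [Base ( [Ty [Base b]] )]]]]]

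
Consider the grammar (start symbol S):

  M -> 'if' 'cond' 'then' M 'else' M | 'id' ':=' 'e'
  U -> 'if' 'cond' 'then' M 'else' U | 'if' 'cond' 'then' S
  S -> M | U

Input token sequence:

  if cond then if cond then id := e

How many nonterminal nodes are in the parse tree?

[S [U if cond then [S [U if cond then [S [M id := e]]]]]]

6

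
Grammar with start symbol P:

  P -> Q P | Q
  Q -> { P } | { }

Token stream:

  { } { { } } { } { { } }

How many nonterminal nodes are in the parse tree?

[P [Q { }] [P [Q { [P [Q { }]] }] [P [Q { }] [P [Q { [P [Q { }]] }]]]]]

12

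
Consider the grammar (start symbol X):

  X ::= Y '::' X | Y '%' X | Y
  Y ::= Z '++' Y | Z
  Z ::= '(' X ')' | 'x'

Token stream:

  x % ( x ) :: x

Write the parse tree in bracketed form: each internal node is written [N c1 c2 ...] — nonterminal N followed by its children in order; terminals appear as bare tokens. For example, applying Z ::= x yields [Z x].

[X [Y [Z x]] % [X [Y [Z ( [X [Y [Z x]]] )]] :: [X [Y [Z x]]]]]

X
Y % X
Z % X
x % X
x % Y :: X
x % Z :: X
x % ( X ) :: X
x % ( Y ) :: X
x % ( Z ) :: X
x % ( x ) :: X
x % ( x ) :: Y
x % ( x ) :: Z
x % ( x ) :: x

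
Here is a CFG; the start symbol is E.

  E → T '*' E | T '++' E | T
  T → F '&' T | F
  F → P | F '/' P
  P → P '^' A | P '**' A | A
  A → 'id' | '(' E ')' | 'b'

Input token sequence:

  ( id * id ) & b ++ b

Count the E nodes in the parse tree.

4

[E [T [F [P [A ( [E [T [F [P [A id]]]] * [E [T [F [P [A id]]]]]] )]]] & [T [F [P [A b]]]]] ++ [E [T [F [P [A b]]]]]]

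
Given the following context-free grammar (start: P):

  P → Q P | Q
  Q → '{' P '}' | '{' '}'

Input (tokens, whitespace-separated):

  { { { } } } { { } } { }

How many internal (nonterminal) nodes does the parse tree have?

12

[P [Q { [P [Q { [P [Q { }]] }]] }] [P [Q { [P [Q { }]] }] [P [Q { }]]]]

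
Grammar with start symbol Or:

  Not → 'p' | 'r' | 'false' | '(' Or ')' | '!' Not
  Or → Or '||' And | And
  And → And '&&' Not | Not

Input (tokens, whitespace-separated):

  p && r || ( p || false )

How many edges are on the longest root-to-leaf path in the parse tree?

7

[Or [Or [And [And [Not p]] && [Not r]]] || [And [Not ( [Or [Or [And [Not p]]] || [And [Not false]]] )]]]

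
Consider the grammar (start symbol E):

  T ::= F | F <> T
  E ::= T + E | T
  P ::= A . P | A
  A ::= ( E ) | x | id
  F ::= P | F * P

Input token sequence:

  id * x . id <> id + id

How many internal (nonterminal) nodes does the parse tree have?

19

[E [T [F [F [P [A id]]] * [P [A x] . [P [A id]]]] <> [T [F [P [A id]]]]] + [E [T [F [P [A id]]]]]]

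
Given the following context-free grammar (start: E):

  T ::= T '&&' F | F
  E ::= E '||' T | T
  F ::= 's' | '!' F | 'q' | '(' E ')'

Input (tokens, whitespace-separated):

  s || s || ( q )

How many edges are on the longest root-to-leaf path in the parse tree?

[E [E [E [T [F s]]] || [T [F s]]] || [T [F ( [E [T [F q]]] )]]]

6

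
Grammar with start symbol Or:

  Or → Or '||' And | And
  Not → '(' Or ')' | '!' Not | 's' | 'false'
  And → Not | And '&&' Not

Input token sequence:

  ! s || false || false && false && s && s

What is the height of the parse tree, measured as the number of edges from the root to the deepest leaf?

[Or [Or [Or [And [Not ! [Not s]]]] || [And [Not false]]] || [And [And [And [And [Not false]] && [Not false]] && [Not s]] && [Not s]]]

6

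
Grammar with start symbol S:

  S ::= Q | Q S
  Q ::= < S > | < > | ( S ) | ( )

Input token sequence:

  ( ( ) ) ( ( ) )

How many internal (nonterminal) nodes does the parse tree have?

8

[S [Q ( [S [Q ( )]] )] [S [Q ( [S [Q ( )]] )]]]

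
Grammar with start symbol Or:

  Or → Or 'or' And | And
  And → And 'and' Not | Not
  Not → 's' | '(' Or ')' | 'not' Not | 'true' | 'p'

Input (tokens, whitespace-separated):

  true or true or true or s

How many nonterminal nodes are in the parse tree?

[Or [Or [Or [Or [And [Not true]]] or [And [Not true]]] or [And [Not true]]] or [And [Not s]]]

12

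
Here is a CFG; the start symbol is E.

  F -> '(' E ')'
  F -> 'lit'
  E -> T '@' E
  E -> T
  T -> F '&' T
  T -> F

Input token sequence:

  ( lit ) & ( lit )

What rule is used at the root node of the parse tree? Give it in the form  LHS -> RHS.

E -> T

[E [T [F ( [E [T [F lit]]] )] & [T [F ( [E [T [F lit]]] )]]]]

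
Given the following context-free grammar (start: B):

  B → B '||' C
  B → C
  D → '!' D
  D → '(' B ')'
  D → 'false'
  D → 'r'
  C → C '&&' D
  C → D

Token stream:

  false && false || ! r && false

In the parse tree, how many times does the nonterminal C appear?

[B [B [C [C [D false]] && [D false]]] || [C [C [D ! [D r]]] && [D false]]]

4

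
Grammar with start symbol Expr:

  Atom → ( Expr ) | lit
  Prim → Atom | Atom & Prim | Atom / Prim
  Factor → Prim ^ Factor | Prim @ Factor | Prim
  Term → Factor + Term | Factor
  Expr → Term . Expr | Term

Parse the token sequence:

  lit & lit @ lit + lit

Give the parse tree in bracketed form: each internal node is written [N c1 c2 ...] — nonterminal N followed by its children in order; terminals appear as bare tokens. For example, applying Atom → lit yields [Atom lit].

Expr
Term
Factor + Term
Prim @ Factor + Term
Atom & Prim @ Factor + Term
lit & Prim @ Factor + Term
lit & Atom @ Factor + Term
lit & lit @ Factor + Term
lit & lit @ Prim + Term
lit & lit @ Atom + Term
lit & lit @ lit + Term
lit & lit @ lit + Factor
lit & lit @ lit + Prim
lit & lit @ lit + Atom
lit & lit @ lit + lit

[Expr [Term [Factor [Prim [Atom lit] & [Prim [Atom lit]]] @ [Factor [Prim [Atom lit]]]] + [Term [Factor [Prim [Atom lit]]]]]]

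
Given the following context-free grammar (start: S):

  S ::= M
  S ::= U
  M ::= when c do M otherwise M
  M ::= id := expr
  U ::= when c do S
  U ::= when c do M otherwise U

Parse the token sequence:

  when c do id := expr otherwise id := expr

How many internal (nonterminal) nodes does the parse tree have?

[S [M when c do [M id := expr] otherwise [M id := expr]]]

4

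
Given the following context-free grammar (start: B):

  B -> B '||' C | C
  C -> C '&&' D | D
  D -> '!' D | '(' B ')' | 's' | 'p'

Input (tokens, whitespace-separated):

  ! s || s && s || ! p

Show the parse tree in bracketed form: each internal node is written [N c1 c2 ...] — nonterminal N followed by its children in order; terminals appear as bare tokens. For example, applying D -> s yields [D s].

[B [B [B [C [D ! [D s]]]] || [C [C [D s]] && [D s]]] || [C [D ! [D p]]]]

B
B || C
B || C || C
C || C || C
D || C || C
! D || C || C
! s || C || C
! s || C && D || C
! s || D && D || C
! s || s && D || C
! s || s && s || C
! s || s && s || D
! s || s && s || ! D
! s || s && s || ! p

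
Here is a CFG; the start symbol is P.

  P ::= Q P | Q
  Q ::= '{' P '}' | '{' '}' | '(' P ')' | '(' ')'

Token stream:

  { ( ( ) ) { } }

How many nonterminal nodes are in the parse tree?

[P [Q { [P [Q ( [P [Q ( )]] )] [P [Q { }]]] }]]

8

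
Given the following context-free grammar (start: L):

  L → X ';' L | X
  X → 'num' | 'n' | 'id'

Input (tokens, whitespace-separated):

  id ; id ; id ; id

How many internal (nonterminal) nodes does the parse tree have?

[L [X id] ; [L [X id] ; [L [X id] ; [L [X id]]]]]

8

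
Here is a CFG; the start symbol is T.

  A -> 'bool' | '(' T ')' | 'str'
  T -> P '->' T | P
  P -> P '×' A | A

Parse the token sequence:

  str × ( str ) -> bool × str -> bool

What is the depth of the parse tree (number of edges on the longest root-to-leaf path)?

6

[T [P [P [A str]] × [A ( [T [P [A str]]] )]] -> [T [P [P [A bool]] × [A str]] -> [T [P [A bool]]]]]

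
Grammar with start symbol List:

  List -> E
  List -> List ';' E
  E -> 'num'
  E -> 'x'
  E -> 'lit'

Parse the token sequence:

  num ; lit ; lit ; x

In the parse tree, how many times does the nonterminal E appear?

[List [List [List [List [E num]] ; [E lit]] ; [E lit]] ; [E x]]

4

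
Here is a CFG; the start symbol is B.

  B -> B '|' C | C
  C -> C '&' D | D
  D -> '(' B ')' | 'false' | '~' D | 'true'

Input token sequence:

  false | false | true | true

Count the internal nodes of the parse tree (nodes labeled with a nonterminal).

12

[B [B [B [B [C [D false]]] | [C [D false]]] | [C [D true]]] | [C [D true]]]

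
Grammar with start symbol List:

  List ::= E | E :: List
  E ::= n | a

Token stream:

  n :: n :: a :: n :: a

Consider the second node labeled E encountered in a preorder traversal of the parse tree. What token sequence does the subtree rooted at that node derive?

[List [E n] :: [List [E n] :: [List [E a] :: [List [E n] :: [List [E a]]]]]]

n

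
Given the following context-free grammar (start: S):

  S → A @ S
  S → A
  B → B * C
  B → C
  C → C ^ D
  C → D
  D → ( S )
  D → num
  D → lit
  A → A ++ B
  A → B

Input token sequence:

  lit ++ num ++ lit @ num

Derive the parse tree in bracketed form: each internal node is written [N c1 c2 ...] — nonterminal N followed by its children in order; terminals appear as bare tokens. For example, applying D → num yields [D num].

S
A @ S
A ++ B @ S
A ++ B ++ B @ S
B ++ B ++ B @ S
C ++ B ++ B @ S
D ++ B ++ B @ S
lit ++ B ++ B @ S
lit ++ C ++ B @ S
lit ++ D ++ B @ S
lit ++ num ++ B @ S
lit ++ num ++ C @ S
lit ++ num ++ D @ S
lit ++ num ++ lit @ S
lit ++ num ++ lit @ A
lit ++ num ++ lit @ B
lit ++ num ++ lit @ C
lit ++ num ++ lit @ D
lit ++ num ++ lit @ num

[S [A [A [A [B [C [D lit]]]] ++ [B [C [D num]]]] ++ [B [C [D lit]]]] @ [S [A [B [C [D num]]]]]]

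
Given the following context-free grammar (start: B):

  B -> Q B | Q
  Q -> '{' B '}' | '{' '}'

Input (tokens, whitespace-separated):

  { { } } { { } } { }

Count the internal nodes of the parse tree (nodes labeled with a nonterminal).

[B [Q { [B [Q { }]] }] [B [Q { [B [Q { }]] }] [B [Q { }]]]]

10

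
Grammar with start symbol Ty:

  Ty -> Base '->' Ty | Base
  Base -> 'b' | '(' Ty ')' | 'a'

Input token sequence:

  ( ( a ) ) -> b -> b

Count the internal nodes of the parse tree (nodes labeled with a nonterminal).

10

[Ty [Base ( [Ty [Base ( [Ty [Base a]] )]] )] -> [Ty [Base b] -> [Ty [Base b]]]]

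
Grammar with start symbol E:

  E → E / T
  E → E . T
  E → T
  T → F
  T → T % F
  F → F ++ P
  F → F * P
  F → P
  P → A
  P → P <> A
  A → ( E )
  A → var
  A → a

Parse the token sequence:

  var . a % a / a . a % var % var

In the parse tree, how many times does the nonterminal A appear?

[E [E [E [E [T [F [P [A var]]]]] . [T [T [F [P [A a]]]] % [F [P [A a]]]]] / [T [F [P [A a]]]]] . [T [T [T [F [P [A a]]]] % [F [P [A var]]]] % [F [P [A var]]]]]

7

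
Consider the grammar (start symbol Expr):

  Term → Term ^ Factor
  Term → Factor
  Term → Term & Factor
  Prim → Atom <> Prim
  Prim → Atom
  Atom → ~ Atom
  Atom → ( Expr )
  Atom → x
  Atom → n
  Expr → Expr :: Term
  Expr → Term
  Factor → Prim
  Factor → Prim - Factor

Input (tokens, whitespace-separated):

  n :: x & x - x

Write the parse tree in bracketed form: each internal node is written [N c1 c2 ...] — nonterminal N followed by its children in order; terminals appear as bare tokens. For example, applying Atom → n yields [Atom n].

Expr
Expr :: Term
Term :: Term
Factor :: Term
Prim :: Term
Atom :: Term
n :: Term
n :: Term & Factor
n :: Factor & Factor
n :: Prim & Factor
n :: Atom & Factor
n :: x & Factor
n :: x & Prim - Factor
n :: x & Atom - Factor
n :: x & x - Factor
n :: x & x - Prim
n :: x & x - Atom
n :: x & x - x

[Expr [Expr [Term [Factor [Prim [Atom n]]]]] :: [Term [Term [Factor [Prim [Atom x]]]] & [Factor [Prim [Atom x]] - [Factor [Prim [Atom x]]]]]]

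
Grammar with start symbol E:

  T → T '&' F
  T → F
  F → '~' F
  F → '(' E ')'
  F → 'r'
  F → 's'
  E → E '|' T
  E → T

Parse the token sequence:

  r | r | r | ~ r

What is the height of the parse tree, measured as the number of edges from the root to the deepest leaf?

[E [E [E [E [T [F r]]] | [T [F r]]] | [T [F r]]] | [T [F ~ [F r]]]]

6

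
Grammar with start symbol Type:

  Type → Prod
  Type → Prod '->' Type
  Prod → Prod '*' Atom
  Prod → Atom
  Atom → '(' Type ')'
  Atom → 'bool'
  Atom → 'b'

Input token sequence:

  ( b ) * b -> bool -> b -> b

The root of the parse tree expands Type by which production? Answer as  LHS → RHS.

Type → Prod '->' Type

[Type [Prod [Prod [Atom ( [Type [Prod [Atom b]]] )]] * [Atom b]] -> [Type [Prod [Atom bool]] -> [Type [Prod [Atom b]] -> [Type [Prod [Atom b]]]]]]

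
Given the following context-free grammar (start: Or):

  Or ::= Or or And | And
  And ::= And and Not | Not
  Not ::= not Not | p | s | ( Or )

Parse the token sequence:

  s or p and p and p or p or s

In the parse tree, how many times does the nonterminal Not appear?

6

[Or [Or [Or [Or [And [Not s]]] or [And [And [And [Not p]] and [Not p]] and [Not p]]] or [And [Not p]]] or [And [Not s]]]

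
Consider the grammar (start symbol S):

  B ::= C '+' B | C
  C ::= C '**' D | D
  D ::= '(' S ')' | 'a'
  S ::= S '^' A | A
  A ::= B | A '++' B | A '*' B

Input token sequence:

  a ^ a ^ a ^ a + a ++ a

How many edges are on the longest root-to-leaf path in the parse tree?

[S [S [S [S [A [B [C [D a]]]]] ^ [A [B [C [D a]]]]] ^ [A [B [C [D a]]]]] ^ [A [A [B [C [D a]] + [B [C [D a]]]]] ++ [B [C [D a]]]]]

8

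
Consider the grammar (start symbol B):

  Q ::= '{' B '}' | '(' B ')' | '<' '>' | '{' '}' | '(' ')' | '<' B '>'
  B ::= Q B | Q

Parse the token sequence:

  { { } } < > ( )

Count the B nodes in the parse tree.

[B [Q { [B [Q { }]] }] [B [Q < >] [B [Q ( )]]]]

4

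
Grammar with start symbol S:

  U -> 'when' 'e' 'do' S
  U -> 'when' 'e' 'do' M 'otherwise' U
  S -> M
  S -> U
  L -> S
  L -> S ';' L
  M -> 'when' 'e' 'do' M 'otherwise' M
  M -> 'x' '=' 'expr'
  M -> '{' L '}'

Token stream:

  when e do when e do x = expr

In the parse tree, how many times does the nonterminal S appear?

[S [U when e do [S [U when e do [S [M x = expr]]]]]]

3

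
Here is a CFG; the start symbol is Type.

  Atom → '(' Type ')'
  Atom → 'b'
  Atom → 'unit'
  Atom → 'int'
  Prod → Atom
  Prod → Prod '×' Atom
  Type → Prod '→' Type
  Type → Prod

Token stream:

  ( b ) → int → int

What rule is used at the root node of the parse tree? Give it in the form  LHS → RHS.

[Type [Prod [Atom ( [Type [Prod [Atom b]]] )]] → [Type [Prod [Atom int]] → [Type [Prod [Atom int]]]]]

Type → Prod '→' Type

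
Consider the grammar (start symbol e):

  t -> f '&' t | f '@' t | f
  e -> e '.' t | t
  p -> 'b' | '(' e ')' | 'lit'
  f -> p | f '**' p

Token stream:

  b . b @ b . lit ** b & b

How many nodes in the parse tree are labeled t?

5

[e [e [e [t [f [p b]]]] . [t [f [p b]] @ [t [f [p b]]]]] . [t [f [f [p lit]] ** [p b]] & [t [f [p b]]]]]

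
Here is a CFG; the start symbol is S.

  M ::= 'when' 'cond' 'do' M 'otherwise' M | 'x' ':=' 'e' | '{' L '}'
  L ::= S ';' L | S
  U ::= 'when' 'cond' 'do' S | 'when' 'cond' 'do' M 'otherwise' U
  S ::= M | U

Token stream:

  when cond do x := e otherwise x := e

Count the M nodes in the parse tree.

[S [M when cond do [M x := e] otherwise [M x := e]]]

3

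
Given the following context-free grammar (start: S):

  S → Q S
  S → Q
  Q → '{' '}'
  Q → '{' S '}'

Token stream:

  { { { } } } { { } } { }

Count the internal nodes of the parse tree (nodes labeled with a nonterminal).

12

[S [Q { [S [Q { [S [Q { }]] }]] }] [S [Q { [S [Q { }]] }] [S [Q { }]]]]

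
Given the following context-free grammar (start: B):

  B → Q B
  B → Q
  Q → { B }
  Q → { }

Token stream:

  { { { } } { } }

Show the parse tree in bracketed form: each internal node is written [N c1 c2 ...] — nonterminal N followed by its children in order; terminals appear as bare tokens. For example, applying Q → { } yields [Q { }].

[B [Q { [B [Q { [B [Q { }]] }] [B [Q { }]]] }]]

B
Q
{ B }
{ Q B }
{ { B } B }
{ { Q } B }
{ { { } } B }
{ { { } } Q }
{ { { } } { } }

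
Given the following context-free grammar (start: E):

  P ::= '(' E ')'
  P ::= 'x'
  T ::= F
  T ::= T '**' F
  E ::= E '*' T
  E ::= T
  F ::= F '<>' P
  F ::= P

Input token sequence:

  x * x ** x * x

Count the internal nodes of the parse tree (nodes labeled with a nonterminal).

15

[E [E [E [T [F [P x]]]] * [T [T [F [P x]]] ** [F [P x]]]] * [T [F [P x]]]]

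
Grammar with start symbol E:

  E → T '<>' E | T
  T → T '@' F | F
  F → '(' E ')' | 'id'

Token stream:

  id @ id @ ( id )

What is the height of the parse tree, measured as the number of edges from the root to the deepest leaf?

[E [T [T [T [F id]] @ [F id]] @ [F ( [E [T [F id]]] )]]]

6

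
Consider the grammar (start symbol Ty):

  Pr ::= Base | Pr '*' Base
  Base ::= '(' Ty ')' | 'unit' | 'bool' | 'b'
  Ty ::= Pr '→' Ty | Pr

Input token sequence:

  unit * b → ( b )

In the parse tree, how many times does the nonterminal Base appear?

[Ty [Pr [Pr [Base unit]] * [Base b]] → [Ty [Pr [Base ( [Ty [Pr [Base b]]] )]]]]

4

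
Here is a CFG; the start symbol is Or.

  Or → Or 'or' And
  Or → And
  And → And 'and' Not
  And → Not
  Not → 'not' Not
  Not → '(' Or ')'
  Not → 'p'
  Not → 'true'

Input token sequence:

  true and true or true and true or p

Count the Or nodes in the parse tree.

3

[Or [Or [Or [And [And [Not true]] and [Not true]]] or [And [And [Not true]] and [Not true]]] or [And [Not p]]]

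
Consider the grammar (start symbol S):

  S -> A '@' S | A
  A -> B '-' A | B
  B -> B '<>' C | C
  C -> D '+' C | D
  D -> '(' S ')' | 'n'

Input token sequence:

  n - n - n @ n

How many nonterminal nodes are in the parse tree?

[S [A [B [C [D n]]] - [A [B [C [D n]]] - [A [B [C [D n]]]]]] @ [S [A [B [C [D n]]]]]]

18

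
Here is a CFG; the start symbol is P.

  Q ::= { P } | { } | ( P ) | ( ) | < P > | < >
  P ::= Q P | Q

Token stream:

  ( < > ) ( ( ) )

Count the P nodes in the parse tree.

4

[P [Q ( [P [Q < >]] )] [P [Q ( [P [Q ( )]] )]]]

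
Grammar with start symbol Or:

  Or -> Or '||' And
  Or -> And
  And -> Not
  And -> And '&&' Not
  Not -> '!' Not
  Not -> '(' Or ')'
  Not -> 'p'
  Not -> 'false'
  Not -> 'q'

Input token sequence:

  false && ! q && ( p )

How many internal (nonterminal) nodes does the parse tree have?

[Or [And [And [And [Not false]] && [Not ! [Not q]]] && [Not ( [Or [And [Not p]]] )]]]

11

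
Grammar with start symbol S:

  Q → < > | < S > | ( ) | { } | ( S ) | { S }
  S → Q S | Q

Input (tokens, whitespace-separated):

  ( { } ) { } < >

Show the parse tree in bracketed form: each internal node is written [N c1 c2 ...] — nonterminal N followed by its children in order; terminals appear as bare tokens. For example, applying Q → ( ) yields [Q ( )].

S
Q S
( S ) S
( Q ) S
( { } ) S
( { } ) Q S
( { } ) { } S
( { } ) { } Q
( { } ) { } < >

[S [Q ( [S [Q { }]] )] [S [Q { }] [S [Q < >]]]]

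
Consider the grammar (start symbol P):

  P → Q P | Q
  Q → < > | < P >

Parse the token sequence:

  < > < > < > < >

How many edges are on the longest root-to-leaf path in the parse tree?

[P [Q < >] [P [Q < >] [P [Q < >] [P [Q < >]]]]]

5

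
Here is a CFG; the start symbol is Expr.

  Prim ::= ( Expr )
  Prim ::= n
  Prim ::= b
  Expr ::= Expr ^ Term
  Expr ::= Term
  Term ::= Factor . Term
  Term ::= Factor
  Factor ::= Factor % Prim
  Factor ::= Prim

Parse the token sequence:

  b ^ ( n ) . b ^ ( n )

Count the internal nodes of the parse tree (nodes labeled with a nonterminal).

23

[Expr [Expr [Expr [Term [Factor [Prim b]]]] ^ [Term [Factor [Prim ( [Expr [Term [Factor [Prim n]]]] )]] . [Term [Factor [Prim b]]]]] ^ [Term [Factor [Prim ( [Expr [Term [Factor [Prim n]]]] )]]]]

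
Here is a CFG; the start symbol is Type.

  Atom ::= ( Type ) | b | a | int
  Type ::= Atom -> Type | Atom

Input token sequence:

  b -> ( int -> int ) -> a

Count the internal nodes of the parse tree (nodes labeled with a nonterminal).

10

[Type [Atom b] -> [Type [Atom ( [Type [Atom int] -> [Type [Atom int]]] )] -> [Type [Atom a]]]]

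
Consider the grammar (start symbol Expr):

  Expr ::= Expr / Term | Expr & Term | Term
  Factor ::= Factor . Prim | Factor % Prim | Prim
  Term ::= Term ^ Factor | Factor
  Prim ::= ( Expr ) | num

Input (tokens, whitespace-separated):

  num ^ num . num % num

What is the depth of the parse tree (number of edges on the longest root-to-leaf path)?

[Expr [Term [Term [Factor [Prim num]]] ^ [Factor [Factor [Factor [Prim num]] . [Prim num]] % [Prim num]]]]

6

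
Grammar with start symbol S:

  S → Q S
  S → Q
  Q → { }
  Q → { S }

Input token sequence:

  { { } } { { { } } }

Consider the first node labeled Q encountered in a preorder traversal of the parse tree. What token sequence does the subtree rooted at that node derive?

{ { } }

[S [Q { [S [Q { }]] }] [S [Q { [S [Q { [S [Q { }]] }]] }]]]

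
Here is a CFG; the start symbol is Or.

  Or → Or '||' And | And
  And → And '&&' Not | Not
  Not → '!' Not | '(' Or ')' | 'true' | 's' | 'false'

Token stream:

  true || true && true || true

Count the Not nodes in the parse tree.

[Or [Or [Or [And [Not true]]] || [And [And [Not true]] && [Not true]]] || [And [Not true]]]

4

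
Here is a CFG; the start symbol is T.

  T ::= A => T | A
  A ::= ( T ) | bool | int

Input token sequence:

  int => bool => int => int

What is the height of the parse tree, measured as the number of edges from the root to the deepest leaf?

[T [A int] => [T [A bool] => [T [A int] => [T [A int]]]]]

5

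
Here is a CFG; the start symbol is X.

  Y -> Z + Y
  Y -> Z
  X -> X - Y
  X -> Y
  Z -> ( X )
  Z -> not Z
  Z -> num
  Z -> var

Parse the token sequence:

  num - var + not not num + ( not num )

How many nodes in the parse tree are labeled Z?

[X [X [Y [Z num]]] - [Y [Z var] + [Y [Z not [Z not [Z num]]] + [Y [Z ( [X [Y [Z not [Z num]]]] )]]]]]

8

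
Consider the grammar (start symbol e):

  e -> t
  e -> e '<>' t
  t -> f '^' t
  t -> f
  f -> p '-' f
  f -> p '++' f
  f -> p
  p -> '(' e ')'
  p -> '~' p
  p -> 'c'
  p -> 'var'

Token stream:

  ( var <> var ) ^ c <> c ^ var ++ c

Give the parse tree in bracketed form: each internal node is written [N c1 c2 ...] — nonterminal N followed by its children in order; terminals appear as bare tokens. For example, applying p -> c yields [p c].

[e [e [t [f [p ( [e [e [t [f [p var]]]] <> [t [f [p var]]]] )]] ^ [t [f [p c]]]]] <> [t [f [p c]] ^ [t [f [p var] ++ [f [p c]]]]]]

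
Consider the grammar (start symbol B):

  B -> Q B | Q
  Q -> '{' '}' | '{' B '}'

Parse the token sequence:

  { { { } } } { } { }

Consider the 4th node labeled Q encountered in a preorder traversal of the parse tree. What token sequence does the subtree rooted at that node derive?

{ }

[B [Q { [B [Q { [B [Q { }]] }]] }] [B [Q { }] [B [Q { }]]]]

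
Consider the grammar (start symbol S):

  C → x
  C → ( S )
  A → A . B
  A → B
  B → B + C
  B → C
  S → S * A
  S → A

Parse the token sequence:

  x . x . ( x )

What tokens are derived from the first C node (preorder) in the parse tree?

[S [A [A [A [B [C x]]] . [B [C x]]] . [B [C ( [S [A [B [C x]]]] )]]]]

x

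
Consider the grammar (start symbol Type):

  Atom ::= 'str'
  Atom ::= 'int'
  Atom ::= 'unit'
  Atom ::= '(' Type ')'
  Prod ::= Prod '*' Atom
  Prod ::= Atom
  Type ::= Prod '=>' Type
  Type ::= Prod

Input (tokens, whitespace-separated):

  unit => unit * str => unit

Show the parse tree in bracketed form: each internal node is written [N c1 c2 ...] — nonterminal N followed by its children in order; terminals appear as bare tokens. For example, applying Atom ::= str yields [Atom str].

[Type [Prod [Atom unit]] => [Type [Prod [Prod [Atom unit]] * [Atom str]] => [Type [Prod [Atom unit]]]]]

Type
Prod => Type
Atom => Type
unit => Type
unit => Prod => Type
unit => Prod * Atom => Type
unit => Atom * Atom => Type
unit => unit * Atom => Type
unit => unit * str => Type
unit => unit * str => Prod
unit => unit * str => Atom
unit => unit * str => unit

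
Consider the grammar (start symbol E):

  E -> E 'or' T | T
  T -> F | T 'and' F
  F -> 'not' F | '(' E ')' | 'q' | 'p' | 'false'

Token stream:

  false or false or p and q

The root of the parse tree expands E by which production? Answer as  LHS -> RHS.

[E [E [E [T [F false]]] or [T [F false]]] or [T [T [F p]] and [F q]]]

E -> E 'or' T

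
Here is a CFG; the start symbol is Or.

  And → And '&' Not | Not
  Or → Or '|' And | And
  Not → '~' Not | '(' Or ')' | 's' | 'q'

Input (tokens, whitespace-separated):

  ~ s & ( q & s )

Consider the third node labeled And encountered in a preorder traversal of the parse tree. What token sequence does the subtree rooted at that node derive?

[Or [And [And [Not ~ [Not s]]] & [Not ( [Or [And [And [Not q]] & [Not s]]] )]]]

q & s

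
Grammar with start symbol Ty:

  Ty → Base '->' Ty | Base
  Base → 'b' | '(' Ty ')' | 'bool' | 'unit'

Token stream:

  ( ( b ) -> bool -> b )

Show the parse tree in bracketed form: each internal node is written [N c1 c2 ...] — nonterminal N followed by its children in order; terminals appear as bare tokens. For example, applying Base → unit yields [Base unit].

Ty
Base
( Ty )
( Base -> Ty )
( ( Ty ) -> Ty )
( ( Base ) -> Ty )
( ( b ) -> Ty )
( ( b ) -> Base -> Ty )
( ( b ) -> bool -> Ty )
( ( b ) -> bool -> Base )
( ( b ) -> bool -> b )

[Ty [Base ( [Ty [Base ( [Ty [Base b]] )] -> [Ty [Base bool] -> [Ty [Base b]]]] )]]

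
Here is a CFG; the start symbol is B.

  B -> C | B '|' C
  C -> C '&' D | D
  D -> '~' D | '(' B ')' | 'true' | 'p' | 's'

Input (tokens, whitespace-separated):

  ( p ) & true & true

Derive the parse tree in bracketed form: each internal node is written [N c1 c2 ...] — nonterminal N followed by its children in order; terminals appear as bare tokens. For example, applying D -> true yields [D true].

B
C
C & D
C & D & D
D & D & D
( B ) & D & D
( C ) & D & D
( D ) & D & D
( p ) & D & D
( p ) & true & D
( p ) & true & true

[B [C [C [C [D ( [B [C [D p]]] )]] & [D true]] & [D true]]]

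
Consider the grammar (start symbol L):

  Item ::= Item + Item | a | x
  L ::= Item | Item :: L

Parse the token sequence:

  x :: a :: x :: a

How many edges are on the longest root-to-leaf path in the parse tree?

[L [Item x] :: [L [Item a] :: [L [Item x] :: [L [Item a]]]]]

5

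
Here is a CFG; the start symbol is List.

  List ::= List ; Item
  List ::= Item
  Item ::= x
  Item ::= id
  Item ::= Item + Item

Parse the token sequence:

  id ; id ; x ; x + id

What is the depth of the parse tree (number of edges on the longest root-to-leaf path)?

[List [List [List [List [Item id]] ; [Item id]] ; [Item x]] ; [Item [Item x] + [Item id]]]

5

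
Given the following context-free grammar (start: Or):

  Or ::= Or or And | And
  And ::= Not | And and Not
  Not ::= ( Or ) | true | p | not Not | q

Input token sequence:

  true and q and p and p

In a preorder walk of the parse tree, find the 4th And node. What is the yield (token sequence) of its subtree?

[Or [And [And [And [And [Not true]] and [Not q]] and [Not p]] and [Not p]]]

true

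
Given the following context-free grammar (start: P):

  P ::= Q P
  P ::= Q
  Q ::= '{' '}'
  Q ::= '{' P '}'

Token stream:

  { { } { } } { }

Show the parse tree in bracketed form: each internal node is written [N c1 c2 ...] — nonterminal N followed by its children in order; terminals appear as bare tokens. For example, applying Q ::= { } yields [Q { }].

P
Q P
{ P } P
{ Q P } P
{ { } P } P
{ { } Q } P
{ { } { } } P
{ { } { } } Q
{ { } { } } { }

[P [Q { [P [Q { }] [P [Q { }]]] }] [P [Q { }]]]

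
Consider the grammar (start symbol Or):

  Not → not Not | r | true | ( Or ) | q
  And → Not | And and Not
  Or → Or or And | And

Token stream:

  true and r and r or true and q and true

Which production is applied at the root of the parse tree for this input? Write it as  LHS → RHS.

[Or [Or [And [And [And [Not true]] and [Not r]] and [Not r]]] or [And [And [And [Not true]] and [Not q]] and [Not true]]]

Or → Or or And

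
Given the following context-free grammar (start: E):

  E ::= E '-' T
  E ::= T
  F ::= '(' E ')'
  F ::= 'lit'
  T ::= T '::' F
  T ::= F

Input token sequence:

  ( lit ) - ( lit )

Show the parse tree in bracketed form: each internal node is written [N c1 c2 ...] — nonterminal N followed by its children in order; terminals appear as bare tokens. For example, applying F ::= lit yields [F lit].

E
E - T
T - T
F - T
( E ) - T
( T ) - T
( F ) - T
( lit ) - T
( lit ) - F
( lit ) - ( E )
( lit ) - ( T )
( lit ) - ( F )
( lit ) - ( lit )

[E [E [T [F ( [E [T [F lit]]] )]]] - [T [F ( [E [T [F lit]]] )]]]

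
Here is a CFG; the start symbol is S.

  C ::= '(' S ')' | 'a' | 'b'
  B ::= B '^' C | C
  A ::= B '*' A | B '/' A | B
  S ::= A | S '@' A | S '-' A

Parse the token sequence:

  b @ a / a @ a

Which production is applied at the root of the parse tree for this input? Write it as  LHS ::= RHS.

S ::= S '@' A

[S [S [S [A [B [C b]]]] @ [A [B [C a]] / [A [B [C a]]]]] @ [A [B [C a]]]]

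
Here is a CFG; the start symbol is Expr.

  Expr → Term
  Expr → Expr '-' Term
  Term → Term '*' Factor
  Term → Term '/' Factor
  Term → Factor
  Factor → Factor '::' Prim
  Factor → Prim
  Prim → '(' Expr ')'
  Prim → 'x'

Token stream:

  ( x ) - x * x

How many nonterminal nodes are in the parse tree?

[Expr [Expr [Term [Factor [Prim ( [Expr [Term [Factor [Prim x]]]] )]]]] - [Term [Term [Factor [Prim x]]] * [Factor [Prim x]]]]

15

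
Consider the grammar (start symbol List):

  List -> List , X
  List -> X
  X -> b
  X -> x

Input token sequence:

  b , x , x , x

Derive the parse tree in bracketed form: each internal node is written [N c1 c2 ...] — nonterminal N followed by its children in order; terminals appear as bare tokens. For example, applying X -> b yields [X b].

List
List , X
List , X , X
List , X , X , X
X , X , X , X
b , X , X , X
b , x , X , X
b , x , x , X
b , x , x , x

[List [List [List [List [X b]] , [X x]] , [X x]] , [X x]]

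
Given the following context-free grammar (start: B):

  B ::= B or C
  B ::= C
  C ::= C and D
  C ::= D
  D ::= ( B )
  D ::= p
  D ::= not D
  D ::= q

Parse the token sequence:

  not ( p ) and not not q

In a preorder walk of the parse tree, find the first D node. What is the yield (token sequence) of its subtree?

[B [C [C [D not [D ( [B [C [D p]]] )]]] and [D not [D not [D q]]]]]

not ( p )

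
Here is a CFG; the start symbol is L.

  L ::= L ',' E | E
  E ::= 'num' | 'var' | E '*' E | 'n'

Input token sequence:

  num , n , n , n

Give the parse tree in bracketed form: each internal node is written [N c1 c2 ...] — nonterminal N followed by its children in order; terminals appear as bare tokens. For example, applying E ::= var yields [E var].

L
L , E
L , E , E
L , E , E , E
E , E , E , E
num , E , E , E
num , n , E , E
num , n , n , E
num , n , n , n

[L [L [L [L [E num]] , [E n]] , [E n]] , [E n]]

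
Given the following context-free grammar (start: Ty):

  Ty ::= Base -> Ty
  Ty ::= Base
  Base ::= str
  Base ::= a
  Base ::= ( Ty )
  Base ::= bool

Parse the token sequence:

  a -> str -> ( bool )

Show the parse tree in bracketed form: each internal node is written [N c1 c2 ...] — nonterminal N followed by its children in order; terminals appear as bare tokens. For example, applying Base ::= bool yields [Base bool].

Ty
Base -> Ty
a -> Ty
a -> Base -> Ty
a -> str -> Ty
a -> str -> Base
a -> str -> ( Ty )
a -> str -> ( Base )
a -> str -> ( bool )

[Ty [Base a] -> [Ty [Base str] -> [Ty [Base ( [Ty [Base bool]] )]]]]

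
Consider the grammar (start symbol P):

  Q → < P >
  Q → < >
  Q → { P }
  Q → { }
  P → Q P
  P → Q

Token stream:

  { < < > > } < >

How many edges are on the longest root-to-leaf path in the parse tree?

[P [Q { [P [Q < [P [Q < >]] >]] }] [P [Q < >]]]

6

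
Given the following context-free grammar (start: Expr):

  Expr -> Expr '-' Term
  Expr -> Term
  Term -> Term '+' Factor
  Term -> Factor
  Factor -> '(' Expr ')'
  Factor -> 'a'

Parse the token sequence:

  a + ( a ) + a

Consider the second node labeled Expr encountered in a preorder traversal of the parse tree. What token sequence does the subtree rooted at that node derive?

a

[Expr [Term [Term [Term [Factor a]] + [Factor ( [Expr [Term [Factor a]]] )]] + [Factor a]]]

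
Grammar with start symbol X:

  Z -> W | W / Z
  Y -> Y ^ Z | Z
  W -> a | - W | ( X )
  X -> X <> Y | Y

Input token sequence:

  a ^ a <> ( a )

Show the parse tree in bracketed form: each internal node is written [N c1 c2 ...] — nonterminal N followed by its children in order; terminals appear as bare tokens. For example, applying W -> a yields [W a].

[X [X [Y [Y [Z [W a]]] ^ [Z [W a]]]] <> [Y [Z [W ( [X [Y [Z [W a]]]] )]]]]

X
X <> Y
Y <> Y
Y ^ Z <> Y
Z ^ Z <> Y
W ^ Z <> Y
a ^ Z <> Y
a ^ W <> Y
a ^ a <> Y
a ^ a <> Z
a ^ a <> W
a ^ a <> ( X )
a ^ a <> ( Y )
a ^ a <> ( Z )
a ^ a <> ( W )
a ^ a <> ( a )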